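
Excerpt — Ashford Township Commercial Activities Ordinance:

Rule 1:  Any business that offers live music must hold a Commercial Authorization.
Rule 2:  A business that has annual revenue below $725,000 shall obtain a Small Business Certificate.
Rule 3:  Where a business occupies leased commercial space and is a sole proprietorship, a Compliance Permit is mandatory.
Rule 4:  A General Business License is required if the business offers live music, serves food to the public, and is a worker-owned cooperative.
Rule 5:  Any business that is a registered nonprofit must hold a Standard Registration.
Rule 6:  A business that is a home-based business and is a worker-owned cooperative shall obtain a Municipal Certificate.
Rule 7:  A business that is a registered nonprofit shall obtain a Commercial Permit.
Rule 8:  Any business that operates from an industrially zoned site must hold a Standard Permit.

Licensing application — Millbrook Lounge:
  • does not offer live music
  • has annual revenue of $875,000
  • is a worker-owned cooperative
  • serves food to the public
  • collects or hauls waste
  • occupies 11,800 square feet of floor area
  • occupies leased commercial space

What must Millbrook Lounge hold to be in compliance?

Rule 1: does not offer live music → Commercial Authorization not required.
Rule 2: revenue $875,000 ≥ $725,000 → Small Business Certificate not required.
Rule 3: occupies leased commercial space; is a worker-owned cooperative (not: is a sole proprietorship) → Compliance Permit not required.
Rule 4: does not offer live music; serves food to the public; is a worker-owned cooperative → General Business License not required.
Rule 5: is a worker-owned cooperative (not: is a registered nonprofit) → Standard Registration not required.
Rule 6: occupies leased commercial space (not: is a home-based business); is a worker-owned cooperative → Municipal Certificate not required.
Rule 7: is a worker-owned cooperative (not: is a registered nonprofit) → Commercial Permit not required.
Rule 8: occupies leased commercial space (not: operates from an industrially zoned site) → Standard Permit not required.

None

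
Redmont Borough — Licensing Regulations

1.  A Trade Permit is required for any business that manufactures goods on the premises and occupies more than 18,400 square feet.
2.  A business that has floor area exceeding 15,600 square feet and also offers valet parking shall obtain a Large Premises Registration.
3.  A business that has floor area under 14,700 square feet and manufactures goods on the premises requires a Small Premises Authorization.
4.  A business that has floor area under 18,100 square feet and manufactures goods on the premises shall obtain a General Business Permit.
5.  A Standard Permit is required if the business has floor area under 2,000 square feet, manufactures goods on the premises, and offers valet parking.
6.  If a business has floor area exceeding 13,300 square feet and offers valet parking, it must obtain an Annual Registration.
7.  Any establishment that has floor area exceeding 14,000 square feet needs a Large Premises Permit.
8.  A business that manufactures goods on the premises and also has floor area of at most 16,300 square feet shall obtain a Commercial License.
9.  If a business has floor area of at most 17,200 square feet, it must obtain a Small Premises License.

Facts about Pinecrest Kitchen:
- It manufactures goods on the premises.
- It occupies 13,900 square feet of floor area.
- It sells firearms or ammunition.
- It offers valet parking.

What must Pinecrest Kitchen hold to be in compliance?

1. manufactures goods on the premises; floor area 13,900 square feet ≤ 18,400 square feet → Trade Permit not required.
2. floor area 13,900 square feet ≤ 15,600 square feet; offers valet parking → Large Premises Registration not required.
3. floor area 13,900 square feet < 14,700 square feet; manufactures goods on the premises → Small Premises Authorization required.
4. floor area 13,900 square feet < 18,100 square feet; manufactures goods on the premises → General Business Permit required.
5. floor area 13,900 square feet ≥ 2,000 square feet; manufactures goods on the premises; offers valet parking → Standard Permit not required.
6. floor area 13,900 square feet > 13,300 square feet; offers valet parking → Annual Registration required.
7. floor area 13,900 square feet ≤ 14,000 square feet → Large Premises Permit not required.
8. manufactures goods on the premises; floor area 13,900 square feet ≤ 16,300 square feet → Commercial License required.
9. floor area 13,900 square feet ≤ 17,200 square feet → Small Premises License required.

Annual Registration, Commercial License, General Business Permit, Small Premises Authorization, Small Premises License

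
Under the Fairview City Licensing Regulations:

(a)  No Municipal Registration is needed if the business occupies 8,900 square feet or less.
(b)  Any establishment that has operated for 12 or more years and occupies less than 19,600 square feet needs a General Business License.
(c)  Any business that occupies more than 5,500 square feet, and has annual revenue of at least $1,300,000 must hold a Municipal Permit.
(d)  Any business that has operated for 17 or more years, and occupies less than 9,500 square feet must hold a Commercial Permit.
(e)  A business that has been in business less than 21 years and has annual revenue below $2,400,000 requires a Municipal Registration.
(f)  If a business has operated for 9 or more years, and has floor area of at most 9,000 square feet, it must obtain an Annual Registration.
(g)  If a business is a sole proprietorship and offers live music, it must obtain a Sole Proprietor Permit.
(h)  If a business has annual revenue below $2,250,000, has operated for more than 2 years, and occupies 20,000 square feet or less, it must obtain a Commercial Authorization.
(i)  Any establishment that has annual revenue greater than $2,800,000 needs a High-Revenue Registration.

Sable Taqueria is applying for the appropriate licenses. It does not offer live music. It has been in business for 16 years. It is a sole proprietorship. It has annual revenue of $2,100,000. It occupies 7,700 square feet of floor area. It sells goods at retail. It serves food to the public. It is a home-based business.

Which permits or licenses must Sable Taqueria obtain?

(a) floor area 7,700 square feet ≤ 8,900 square feet → exempt from Municipal Registration.
(b) years in business 16 ≥ 12; floor area 7,700 square feet < 19,600 square feet → General Business License required.
(c) floor area 7,700 square feet > 5,500 square feet; revenue $2,100,000 ≥ $1,300,000 → Municipal Permit required.
(d) years in business 16 < 17; floor area 7,700 square feet < 9,500 square feet → Commercial Permit not required.
(e) years in business 16 < 21; revenue $2,100,000 < $2,400,000 → Municipal Registration required.
(f) years in business 16 ≥ 9; floor area 7,700 square feet ≤ 9,000 square feet → Annual Registration required.
(g) is a sole proprietorship; does not offer live music → Sole Proprietor Permit not required.
(h) revenue $2,100,000 < $2,250,000; years in business 16 > 2; floor area 7,700 square feet ≤ 20,000 square feet → Commercial Authorization required.
(i) revenue $2,100,000 ≤ $2,800,000 → High-Revenue Registration not required.

Annual Registration, Commercial Authorization, General Business License, Municipal Permit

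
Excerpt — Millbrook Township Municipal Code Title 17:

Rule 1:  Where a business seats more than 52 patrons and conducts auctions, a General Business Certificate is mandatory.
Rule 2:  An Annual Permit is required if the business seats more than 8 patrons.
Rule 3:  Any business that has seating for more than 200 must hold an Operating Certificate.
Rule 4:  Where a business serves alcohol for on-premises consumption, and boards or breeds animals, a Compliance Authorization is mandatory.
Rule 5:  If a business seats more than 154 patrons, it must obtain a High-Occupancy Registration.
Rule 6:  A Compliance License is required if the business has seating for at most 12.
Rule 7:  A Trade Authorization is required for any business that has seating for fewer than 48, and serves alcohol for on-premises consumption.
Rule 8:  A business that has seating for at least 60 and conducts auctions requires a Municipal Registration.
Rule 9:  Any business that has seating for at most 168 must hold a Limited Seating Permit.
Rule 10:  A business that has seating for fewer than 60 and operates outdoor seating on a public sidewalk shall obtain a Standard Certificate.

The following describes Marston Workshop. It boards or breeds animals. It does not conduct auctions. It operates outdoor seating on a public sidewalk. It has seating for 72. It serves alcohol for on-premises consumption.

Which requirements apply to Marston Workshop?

Annual Permit, Compliance Authorization, Limited Seating Permit

Rule 1: seating 72 > 52; does not conduct auctions → General Business Certificate not required.
Rule 2: seating 72 > 8 → Annual Permit required.
Rule 3: seating 72 ≤ 200 → Operating Certificate not required.
Rule 4: serves alcohol for on-premises consumption; boards or breeds animals → Compliance Authorization required.
Rule 5: seating 72 ≤ 154 → High-Occupancy Registration not required.
Rule 6: seating 72 > 12 → Compliance License not required.
Rule 7: seating 72 ≥ 48; serves alcohol for on-premises consumption → Trade Authorization not required.
Rule 8: seating 72 ≥ 60; does not conduct auctions → Municipal Registration not required.
Rule 9: seating 72 ≤ 168 → Limited Seating Permit required.
Rule 10: seating 72 ≥ 60; operates outdoor seating on a public sidewalk → Standard Certificate not required.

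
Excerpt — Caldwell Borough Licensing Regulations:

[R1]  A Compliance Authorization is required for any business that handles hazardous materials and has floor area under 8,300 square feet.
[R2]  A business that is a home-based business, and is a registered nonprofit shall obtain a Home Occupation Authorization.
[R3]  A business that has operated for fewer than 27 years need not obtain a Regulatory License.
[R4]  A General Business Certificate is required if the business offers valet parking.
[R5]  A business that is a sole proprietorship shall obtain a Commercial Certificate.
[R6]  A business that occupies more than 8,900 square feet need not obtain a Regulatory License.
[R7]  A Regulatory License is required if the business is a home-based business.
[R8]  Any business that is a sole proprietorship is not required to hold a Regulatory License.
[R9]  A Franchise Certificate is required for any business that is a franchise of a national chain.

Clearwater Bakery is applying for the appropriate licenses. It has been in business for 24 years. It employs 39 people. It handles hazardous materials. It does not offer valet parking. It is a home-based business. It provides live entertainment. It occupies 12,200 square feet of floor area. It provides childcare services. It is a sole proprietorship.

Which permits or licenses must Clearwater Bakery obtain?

[R1] handles hazardous materials; floor area 12,200 square feet ≥ 8,300 square feet → Compliance Authorization not required.
[R2] is a home-based business; is a sole proprietorship (not: is a registered nonprofit) → Home Occupation Authorization not required.
[R3] years in business 24 < 27 → exempt from Regulatory License.
[R4] does not offer valet parking → General Business Certificate not required.
[R5] is a sole proprietorship → Commercial Certificate required.
[R6] floor area 12,200 square feet > 8,900 square feet → exempt from Regulatory License.
[R7] is a home-based business → Regulatory License required.
[R8] is a sole proprietorship → exempt from Regulatory License.
[R9] is a sole proprietorship (not: is a franchise of a national chain) → Franchise Certificate not required.

Commercial Certificate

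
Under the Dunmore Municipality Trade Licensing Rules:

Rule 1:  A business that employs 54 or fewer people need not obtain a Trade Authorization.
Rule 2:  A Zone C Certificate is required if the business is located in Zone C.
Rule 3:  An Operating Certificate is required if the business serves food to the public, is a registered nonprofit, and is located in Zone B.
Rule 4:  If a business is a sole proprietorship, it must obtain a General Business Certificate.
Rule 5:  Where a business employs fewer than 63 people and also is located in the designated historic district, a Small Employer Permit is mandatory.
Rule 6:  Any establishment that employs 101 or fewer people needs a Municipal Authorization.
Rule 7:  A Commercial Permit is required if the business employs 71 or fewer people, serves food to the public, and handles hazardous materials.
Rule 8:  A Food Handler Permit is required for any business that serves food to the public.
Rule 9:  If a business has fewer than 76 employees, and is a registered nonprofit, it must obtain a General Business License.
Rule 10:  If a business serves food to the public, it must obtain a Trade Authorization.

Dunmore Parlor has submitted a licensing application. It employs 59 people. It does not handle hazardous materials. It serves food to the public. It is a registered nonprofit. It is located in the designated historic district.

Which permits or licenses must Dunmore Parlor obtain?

Rule 1: employees 59 > 54 → Trade Authorization exemption does not apply.
Rule 2: is located in the designated historic district (not: is located in Zone C) → Zone C Certificate not required.
Rule 3: serves food to the public; is a registered nonprofit; is located in the designated historic district (not: is located in Zone B) → Operating Certificate not required.
Rule 4: is a registered nonprofit (not: is a sole proprietorship) → General Business Certificate not required.
Rule 5: employees 59 < 63; is located in the designated historic district → Small Employer Permit required.
Rule 6: employees 59 ≤ 101 → Municipal Authorization required.
Rule 7: employees 59 ≤ 71; serves food to the public; does not handle hazardous materials → Commercial Permit not required.
Rule 8: serves food to the public → Food Handler Permit required.
Rule 9: employees 59 < 76; is a registered nonprofit → General Business License required.
Rule 10: serves food to the public → Trade Authorization required.

Food Handler Permit, General Business License, Municipal Authorization, Small Employer Permit, Trade Authorization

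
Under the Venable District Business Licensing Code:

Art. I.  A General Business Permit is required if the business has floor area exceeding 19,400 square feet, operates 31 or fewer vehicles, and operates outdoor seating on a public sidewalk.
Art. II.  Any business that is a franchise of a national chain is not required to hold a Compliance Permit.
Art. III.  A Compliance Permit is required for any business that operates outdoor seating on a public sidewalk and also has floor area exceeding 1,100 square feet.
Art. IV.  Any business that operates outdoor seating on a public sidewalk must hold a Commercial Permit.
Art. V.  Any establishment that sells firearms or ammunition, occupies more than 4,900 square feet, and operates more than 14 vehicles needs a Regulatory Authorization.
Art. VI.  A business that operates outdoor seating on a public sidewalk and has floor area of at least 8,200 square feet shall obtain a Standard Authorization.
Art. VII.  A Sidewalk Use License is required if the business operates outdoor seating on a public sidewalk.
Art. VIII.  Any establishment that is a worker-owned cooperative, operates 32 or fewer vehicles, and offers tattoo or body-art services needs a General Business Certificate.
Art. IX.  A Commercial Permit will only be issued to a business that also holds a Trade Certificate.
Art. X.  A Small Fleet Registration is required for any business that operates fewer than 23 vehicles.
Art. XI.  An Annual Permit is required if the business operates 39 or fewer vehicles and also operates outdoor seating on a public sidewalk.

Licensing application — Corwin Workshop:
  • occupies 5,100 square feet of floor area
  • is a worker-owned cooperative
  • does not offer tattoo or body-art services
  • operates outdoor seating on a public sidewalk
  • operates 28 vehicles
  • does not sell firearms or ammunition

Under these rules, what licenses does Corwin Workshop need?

Art. I. floor area 5,100 square feet ≤ 19,400 square feet; vehicles 28 ≤ 31; operates outdoor seating on a public sidewalk → General Business Permit not required.
Art. II. is a worker-owned cooperative (not: is a franchise of a national chain) → Compliance Permit exemption does not apply.
Art. III. operates outdoor seating on a public sidewalk; floor area 5,100 square feet > 1,100 square feet → Compliance Permit required.
Art. IV. operates outdoor seating on a public sidewalk → Commercial Permit required.
Art. V. does not sell firearms or ammunition; floor area 5,100 square feet > 4,900 square feet; vehicles 28 > 14 → Regulatory Authorization not required.
Art. VI. operates outdoor seating on a public sidewalk; floor area 5,100 square feet < 8,200 square feet → Standard Authorization not required.
Art. VII. operates outdoor seating on a public sidewalk → Sidewalk Use License required.
Art. VIII. is a worker-owned cooperative; vehicles 28 ≤ 32; does not offer tattoo or body-art services → General Business Certificate not required.
Art. IX. Commercial Permit is required → Trade Certificate also required.
Art. X. vehicles 28 ≥ 23 → Small Fleet Registration not required.
Art. XI. vehicles 28 ≤ 39; operates outdoor seating on a public sidewalk → Annual Permit required.

Annual Permit, Commercial Permit, Compliance Permit, Sidewalk Use License, Trade Certificate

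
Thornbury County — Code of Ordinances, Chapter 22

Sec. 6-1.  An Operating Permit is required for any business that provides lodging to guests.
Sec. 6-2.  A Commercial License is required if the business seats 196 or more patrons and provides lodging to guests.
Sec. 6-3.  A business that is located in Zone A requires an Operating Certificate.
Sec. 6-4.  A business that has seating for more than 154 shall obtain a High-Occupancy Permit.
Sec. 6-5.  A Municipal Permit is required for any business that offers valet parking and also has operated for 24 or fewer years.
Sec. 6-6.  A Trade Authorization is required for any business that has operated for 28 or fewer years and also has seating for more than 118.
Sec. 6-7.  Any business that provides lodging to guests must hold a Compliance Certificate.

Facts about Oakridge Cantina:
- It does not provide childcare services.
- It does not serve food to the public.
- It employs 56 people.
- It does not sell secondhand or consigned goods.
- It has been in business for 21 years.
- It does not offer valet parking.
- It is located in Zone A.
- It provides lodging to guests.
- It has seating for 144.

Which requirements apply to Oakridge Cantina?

Compliance Certificate, Operating Certificate, Operating Permit, Trade Authorization

Sec. 6-1. provides lodging to guests → Operating Permit required.
Sec. 6-2. seating 144 < 196; provides lodging to guests → Commercial License not required.
Sec. 6-3. is located in Zone A → Operating Certificate required.
Sec. 6-4. seating 144 ≤ 154 → High-Occupancy Permit not required.
Sec. 6-5. does not offer valet parking; years in business 21 ≤ 24 → Municipal Permit not required.
Sec. 6-6. years in business 21 ≤ 28; seating 144 > 118 → Trade Authorization required.
Sec. 6-7. provides lodging to guests → Compliance Certificate required.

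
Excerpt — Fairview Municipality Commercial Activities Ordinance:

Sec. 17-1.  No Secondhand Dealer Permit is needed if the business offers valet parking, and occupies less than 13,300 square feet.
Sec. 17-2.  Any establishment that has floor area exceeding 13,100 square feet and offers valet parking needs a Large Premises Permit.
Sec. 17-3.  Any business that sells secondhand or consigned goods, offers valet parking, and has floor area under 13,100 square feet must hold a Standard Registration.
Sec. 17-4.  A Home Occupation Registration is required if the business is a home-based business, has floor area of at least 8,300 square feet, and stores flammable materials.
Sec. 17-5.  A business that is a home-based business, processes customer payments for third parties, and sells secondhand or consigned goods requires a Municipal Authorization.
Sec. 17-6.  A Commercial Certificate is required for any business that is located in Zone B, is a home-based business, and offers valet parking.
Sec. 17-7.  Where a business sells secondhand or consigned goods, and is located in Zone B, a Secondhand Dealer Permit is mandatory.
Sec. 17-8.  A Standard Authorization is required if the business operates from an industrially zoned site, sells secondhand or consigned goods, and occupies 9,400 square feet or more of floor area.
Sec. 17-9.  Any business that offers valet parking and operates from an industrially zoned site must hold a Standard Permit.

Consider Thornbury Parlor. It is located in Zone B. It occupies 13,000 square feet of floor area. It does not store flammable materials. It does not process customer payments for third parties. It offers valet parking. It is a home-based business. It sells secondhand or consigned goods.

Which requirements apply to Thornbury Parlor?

Commercial Certificate, Standard Registration

Sec. 17-1. offers valet parking; floor area 13,000 square feet < 13,300 square feet → exempt from Secondhand Dealer Permit.
Sec. 17-2. floor area 13,000 square feet ≤ 13,100 square feet; offers valet parking → Large Premises Permit not required.
Sec. 17-3. sells secondhand or consigned goods; offers valet parking; floor area 13,000 square feet < 13,100 square feet → Standard Registration required.
Sec. 17-4. is a home-based business; floor area 13,000 square feet ≥ 8,300 square feet; does not store flammable materials → Home Occupation Registration not required.
Sec. 17-5. is a home-based business; does not process customer payments for third parties; sells secondhand or consigned goods → Municipal Authorization not required.
Sec. 17-6. is located in Zone B; is a home-based business; offers valet parking → Commercial Certificate required.
Sec. 17-7. sells secondhand or consigned goods; is located in Zone B → Secondhand Dealer Permit required.
Sec. 17-8. is a home-based business (not: operates from an industrially zoned site); sells secondhand or consigned goods; floor area 13,000 square feet ≥ 9,400 square feet → Standard Authorization not required.
Sec. 17-9. offers valet parking; is a home-based business (not: operates from an industrially zoned site) → Standard Permit not required.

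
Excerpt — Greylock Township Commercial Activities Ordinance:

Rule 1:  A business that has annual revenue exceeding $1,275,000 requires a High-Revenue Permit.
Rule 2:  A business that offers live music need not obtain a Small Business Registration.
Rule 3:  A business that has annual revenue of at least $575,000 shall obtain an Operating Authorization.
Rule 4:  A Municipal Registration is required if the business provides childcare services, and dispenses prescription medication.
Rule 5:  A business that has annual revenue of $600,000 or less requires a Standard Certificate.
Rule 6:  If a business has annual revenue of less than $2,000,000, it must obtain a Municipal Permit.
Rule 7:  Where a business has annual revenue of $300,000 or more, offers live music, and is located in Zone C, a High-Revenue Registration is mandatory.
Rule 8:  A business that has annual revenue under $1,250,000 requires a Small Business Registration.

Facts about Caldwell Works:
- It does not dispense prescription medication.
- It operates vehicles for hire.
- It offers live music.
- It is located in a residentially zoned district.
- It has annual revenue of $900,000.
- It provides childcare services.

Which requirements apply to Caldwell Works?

Rule 1: revenue $900,000 ≤ $1,275,000 → High-Revenue Permit not required.
Rule 2: offers live music → exempt from Small Business Registration.
Rule 3: revenue $900,000 ≥ $575,000 → Operating Authorization required.
Rule 4: provides childcare services; does not dispense prescription medication → Municipal Registration not required.
Rule 5: revenue $900,000 > $600,000 → Standard Certificate not required.
Rule 6: revenue $900,000 < $2,000,000 → Municipal Permit required.
Rule 7: revenue $900,000 ≥ $300,000; offers live music; is located in a residentially zoned district (not: is located in Zone C) → High-Revenue Registration not required.
Rule 8: revenue $900,000 < $1,250,000 → Small Business Registration required.

Municipal Permit, Operating Authorization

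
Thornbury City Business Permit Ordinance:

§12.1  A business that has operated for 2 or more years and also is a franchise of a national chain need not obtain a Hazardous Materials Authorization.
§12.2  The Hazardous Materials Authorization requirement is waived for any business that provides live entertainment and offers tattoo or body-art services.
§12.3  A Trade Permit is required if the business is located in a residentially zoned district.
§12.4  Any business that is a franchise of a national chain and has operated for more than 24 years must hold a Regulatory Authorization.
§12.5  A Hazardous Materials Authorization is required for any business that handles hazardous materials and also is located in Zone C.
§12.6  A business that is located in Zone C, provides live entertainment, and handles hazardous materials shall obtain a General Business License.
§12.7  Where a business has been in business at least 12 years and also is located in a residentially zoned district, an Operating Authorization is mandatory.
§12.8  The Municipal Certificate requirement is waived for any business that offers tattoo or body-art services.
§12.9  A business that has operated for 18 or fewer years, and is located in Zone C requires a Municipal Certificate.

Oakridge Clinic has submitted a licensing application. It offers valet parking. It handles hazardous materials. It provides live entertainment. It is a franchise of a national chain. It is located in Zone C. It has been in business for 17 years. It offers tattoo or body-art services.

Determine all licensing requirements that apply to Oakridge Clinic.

§12.1 years in business 17 ≥ 2; is a franchise of a national chain → exempt from Hazardous Materials Authorization.
§12.2 provides live entertainment; offers tattoo or body-art services → exempt from Hazardous Materials Authorization.
§12.3 is located in Zone C (not: is located in a residentially zoned district) → Trade Permit not required.
§12.4 is a franchise of a national chain; years in business 17 ≤ 24 → Regulatory Authorization not required.
§12.5 handles hazardous materials; is located in Zone C → Hazardous Materials Authorization required.
§12.6 is located in Zone C; provides live entertainment; handles hazardous materials → General Business License required.
§12.7 years in business 17 ≥ 12; is located in Zone C (not: is located in a residentially zoned district) → Operating Authorization not required.
§12.8 offers tattoo or body-art services → exempt from Municipal Certificate.
§12.9 years in business 17 ≤ 18; is located in Zone C → Municipal Certificate required.

General Business License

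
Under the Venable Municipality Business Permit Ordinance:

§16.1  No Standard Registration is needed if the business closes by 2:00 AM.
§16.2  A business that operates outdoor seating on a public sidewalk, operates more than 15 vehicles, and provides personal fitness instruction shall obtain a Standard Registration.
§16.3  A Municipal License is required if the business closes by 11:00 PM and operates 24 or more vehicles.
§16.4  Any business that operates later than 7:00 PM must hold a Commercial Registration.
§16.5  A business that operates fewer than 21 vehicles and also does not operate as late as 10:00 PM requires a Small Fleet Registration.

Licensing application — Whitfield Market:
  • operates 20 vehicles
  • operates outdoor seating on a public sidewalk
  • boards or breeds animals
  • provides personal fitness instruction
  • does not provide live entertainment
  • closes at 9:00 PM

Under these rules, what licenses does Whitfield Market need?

Commercial Registration, Small Fleet Registration

§16.1 closes 9:00 PM, at/before 2:00 AM → exempt from Standard Registration.
§16.2 operates outdoor seating on a public sidewalk; vehicles 20 > 15; provides personal fitness instruction → Standard Registration required.
§16.3 closes 9:00 PM, at/before 11:00 PM; vehicles 20 < 24 → Municipal License not required.
§16.4 closes 9:00 PM, after 7:00 PM → Commercial Registration required.
§16.5 vehicles 20 < 21; closes 9:00 PM, at/before 10:00 PM → Small Fleet Registration required.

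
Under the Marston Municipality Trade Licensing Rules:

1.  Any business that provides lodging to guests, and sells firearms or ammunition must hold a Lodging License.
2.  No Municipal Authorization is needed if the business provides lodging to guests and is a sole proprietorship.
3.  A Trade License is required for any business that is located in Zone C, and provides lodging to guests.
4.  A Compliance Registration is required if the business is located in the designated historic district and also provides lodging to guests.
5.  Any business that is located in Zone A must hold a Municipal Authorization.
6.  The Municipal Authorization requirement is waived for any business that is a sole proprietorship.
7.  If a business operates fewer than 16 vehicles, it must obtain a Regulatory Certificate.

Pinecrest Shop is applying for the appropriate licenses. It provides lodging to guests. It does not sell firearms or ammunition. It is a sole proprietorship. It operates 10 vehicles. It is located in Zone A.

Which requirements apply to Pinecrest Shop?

Regulatory Certificate

1. provides lodging to guests; does not sell firearms or ammunition → Lodging License not required.
2. provides lodging to guests; is a sole proprietorship → exempt from Municipal Authorization.
3. is located in Zone A (not: is located in Zone C); provides lodging to guests → Trade License not required.
4. is located in Zone A (not: is located in the designated historic district); provides lodging to guests → Compliance Registration not required.
5. is located in Zone A → Municipal Authorization required.
6. is a sole proprietorship → exempt from Municipal Authorization.
7. vehicles 10 < 16 → Regulatory Certificate required.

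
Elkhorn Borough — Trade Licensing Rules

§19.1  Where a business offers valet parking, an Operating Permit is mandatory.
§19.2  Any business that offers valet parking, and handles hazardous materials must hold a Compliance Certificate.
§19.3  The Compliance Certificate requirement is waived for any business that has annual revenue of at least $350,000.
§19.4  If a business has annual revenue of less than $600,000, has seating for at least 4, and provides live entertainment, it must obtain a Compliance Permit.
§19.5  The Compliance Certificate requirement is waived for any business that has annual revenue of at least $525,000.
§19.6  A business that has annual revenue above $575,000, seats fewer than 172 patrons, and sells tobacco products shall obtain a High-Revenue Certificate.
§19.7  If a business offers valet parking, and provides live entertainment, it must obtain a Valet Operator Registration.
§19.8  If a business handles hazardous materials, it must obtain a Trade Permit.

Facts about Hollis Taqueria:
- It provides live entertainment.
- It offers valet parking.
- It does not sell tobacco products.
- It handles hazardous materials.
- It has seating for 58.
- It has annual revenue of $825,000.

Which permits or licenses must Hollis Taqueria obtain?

Operating Permit, Trade Permit, Valet Operator Registration

§19.1 offers valet parking → Operating Permit required.
§19.2 offers valet parking; handles hazardous materials → Compliance Certificate required.
§19.3 revenue $825,000 ≥ $350,000 → exempt from Compliance Certificate.
§19.4 revenue $825,000 ≥ $600,000; seating 58 ≥ 4; provides live entertainment → Compliance Permit not required.
§19.5 revenue $825,000 ≥ $525,000 → exempt from Compliance Certificate.
§19.6 revenue $825,000 > $575,000; seating 58 < 172; does not sell tobacco products → High-Revenue Certificate not required.
§19.7 offers valet parking; provides live entertainment → Valet Operator Registration required.
§19.8 handles hazardous materials → Trade Permit required.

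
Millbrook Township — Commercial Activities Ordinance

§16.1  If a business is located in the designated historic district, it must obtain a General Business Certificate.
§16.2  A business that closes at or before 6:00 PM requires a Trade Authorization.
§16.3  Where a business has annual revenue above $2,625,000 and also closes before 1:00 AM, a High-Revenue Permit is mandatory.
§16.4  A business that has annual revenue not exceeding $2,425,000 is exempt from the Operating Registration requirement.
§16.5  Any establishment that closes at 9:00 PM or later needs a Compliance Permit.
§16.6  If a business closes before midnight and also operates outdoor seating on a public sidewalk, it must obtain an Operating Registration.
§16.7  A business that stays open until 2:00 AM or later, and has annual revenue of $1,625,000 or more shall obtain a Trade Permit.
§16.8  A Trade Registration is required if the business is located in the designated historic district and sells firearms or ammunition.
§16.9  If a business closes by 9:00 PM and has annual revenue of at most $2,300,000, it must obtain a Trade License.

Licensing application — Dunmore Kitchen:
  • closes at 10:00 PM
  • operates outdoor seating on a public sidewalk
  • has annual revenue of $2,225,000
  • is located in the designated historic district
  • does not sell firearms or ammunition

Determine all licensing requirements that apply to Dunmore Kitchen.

§16.1 is located in the designated historic district → General Business Certificate required.
§16.2 closes 10:00 PM, after 6:00 PM → Trade Authorization not required.
§16.3 revenue $2,225,000 ≤ $2,625,000; closes 10:00 PM, at/before 1:00 AM → High-Revenue Permit not required.
§16.4 revenue $2,225,000 ≤ $2,425,000 → exempt from Operating Registration.
§16.5 closes 10:00 PM, after 9:00 PM → Compliance Permit required.
§16.6 closes 10:00 PM, at/before midnight; operates outdoor seating on a public sidewalk → Operating Registration required.
§16.7 closes 10:00 PM, at/before 2:00 AM; revenue $2,225,000 ≥ $1,625,000 → Trade Permit not required.
§16.8 is located in the designated historic district; does not sell firearms or ammunition → Trade Registration not required.
§16.9 closes 10:00 PM, after 9:00 PM; revenue $2,225,000 ≤ $2,300,000 → Trade License not required.

Compliance Permit, General Business Certificate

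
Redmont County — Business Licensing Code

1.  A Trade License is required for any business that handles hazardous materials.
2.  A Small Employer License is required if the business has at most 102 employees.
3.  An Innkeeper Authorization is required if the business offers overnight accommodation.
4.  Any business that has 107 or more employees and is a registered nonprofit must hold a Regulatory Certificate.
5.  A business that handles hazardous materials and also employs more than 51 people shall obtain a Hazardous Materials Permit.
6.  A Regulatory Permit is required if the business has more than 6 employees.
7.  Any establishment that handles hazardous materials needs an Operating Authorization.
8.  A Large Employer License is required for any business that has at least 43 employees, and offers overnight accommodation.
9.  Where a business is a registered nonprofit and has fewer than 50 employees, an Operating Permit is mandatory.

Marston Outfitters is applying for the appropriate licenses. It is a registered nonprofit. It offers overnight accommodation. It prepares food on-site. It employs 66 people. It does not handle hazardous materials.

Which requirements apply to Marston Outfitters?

1. does not handle hazardous materials → Trade License not required.
2. employees 66 ≤ 102 → Small Employer License required.
3. offers overnight accommodation → Innkeeper Authorization required.
4. employees 66 < 107; is a registered nonprofit → Regulatory Certificate not required.
5. does not handle hazardous materials; employees 66 > 51 → Hazardous Materials Permit not required.
6. employees 66 > 6 → Regulatory Permit required.
7. does not handle hazardous materials → Operating Authorization not required.
8. employees 66 ≥ 43; offers overnight accommodation → Large Employer License required.
9. is a registered nonprofit; employees 66 ≥ 50 → Operating Permit not required.

Innkeeper Authorization, Large Employer License, Regulatory Permit, Small Employer License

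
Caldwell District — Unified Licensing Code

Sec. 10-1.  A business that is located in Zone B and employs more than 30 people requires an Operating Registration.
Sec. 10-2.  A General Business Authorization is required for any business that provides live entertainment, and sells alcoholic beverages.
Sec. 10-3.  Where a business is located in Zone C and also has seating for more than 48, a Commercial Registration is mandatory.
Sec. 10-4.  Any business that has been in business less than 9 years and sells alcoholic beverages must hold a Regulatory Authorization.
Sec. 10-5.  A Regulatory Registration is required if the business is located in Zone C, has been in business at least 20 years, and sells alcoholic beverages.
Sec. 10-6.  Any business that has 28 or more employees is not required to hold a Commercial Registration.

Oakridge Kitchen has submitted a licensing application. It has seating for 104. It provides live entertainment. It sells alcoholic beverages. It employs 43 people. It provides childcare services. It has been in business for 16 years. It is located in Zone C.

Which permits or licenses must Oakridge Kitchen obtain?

Sec. 10-1. is located in Zone C (not: is located in Zone B); employees 43 > 30 → Operating Registration not required.
Sec. 10-2. provides live entertainment; sells alcoholic beverages → General Business Authorization required.
Sec. 10-3. is located in Zone C; seating 104 > 48 → Commercial Registration required.
Sec. 10-4. years in business 16 ≥ 9; sells alcoholic beverages → Regulatory Authorization not required.
Sec. 10-5. is located in Zone C; years in business 16 < 20; sells alcoholic beverages → Regulatory Registration not required.
Sec. 10-6. employees 43 ≥ 28 → exempt from Commercial Registration.

General Business Authorization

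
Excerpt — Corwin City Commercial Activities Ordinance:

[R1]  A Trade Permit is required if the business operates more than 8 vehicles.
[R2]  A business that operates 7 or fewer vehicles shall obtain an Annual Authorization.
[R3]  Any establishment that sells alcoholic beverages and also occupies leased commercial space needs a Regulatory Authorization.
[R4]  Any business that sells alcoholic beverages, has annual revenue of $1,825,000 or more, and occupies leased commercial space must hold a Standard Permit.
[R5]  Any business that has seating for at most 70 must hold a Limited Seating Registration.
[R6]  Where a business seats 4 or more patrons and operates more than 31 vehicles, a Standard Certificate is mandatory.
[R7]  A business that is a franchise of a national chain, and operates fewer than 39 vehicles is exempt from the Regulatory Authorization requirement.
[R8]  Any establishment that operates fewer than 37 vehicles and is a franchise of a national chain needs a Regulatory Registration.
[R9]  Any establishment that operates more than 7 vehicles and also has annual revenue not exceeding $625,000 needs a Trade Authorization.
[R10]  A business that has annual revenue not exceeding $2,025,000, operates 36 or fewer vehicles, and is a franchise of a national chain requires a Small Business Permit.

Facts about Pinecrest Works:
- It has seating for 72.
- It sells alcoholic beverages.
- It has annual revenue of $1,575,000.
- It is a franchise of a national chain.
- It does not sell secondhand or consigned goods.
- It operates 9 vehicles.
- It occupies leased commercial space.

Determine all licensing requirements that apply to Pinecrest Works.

[R1] vehicles 9 > 8 → Trade Permit required.
[R2] vehicles 9 > 7 → Annual Authorization not required.
[R3] sells alcoholic beverages; occupies leased commercial space → Regulatory Authorization required.
[R4] sells alcoholic beverages; revenue $1,575,000 < $1,825,000; occupies leased commercial space → Standard Permit not required.
[R5] seating 72 > 70 → Limited Seating Registration not required.
[R6] seating 72 ≥ 4; vehicles 9 ≤ 31 → Standard Certificate not required.
[R7] is a franchise of a national chain; vehicles 9 < 39 → exempt from Regulatory Authorization.
[R8] vehicles 9 < 37; is a franchise of a national chain → Regulatory Registration required.
[R9] vehicles 9 > 7; revenue $1,575,000 > $625,000 → Trade Authorization not required.
[R10] revenue $1,575,000 ≤ $2,025,000; vehicles 9 ≤ 36; is a franchise of a national chain → Small Business Permit required.

Regulatory Registration, Small Business Permit, Trade Permit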